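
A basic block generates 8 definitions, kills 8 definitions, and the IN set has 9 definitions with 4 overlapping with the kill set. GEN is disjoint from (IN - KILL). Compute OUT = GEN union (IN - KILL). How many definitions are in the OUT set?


IN - KILL: 9 - 4 = 5 surviving definitions
OUT = GEN + surviving = 8 + 5 = 13

13


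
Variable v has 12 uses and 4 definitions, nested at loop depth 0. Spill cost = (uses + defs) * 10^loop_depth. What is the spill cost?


uses + defs = 12 + 4 = 16
10^0 = 1
Spill cost = 16 * 1 = 16

16


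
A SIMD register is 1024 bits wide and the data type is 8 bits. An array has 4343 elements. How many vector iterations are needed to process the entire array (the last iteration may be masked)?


Width = 1024 / 8 = 128 elements per vector op
Iterations = ceil(4343 / 128) = 34

34


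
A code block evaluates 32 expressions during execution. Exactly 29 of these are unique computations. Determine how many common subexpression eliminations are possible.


CSE count = total expressions - unique expressions
= 32 - 29 = 3

3


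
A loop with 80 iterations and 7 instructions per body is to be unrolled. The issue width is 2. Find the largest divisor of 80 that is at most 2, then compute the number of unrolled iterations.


Largest divisor of 80 <= 2 is 2
New iterations = 80 / 2 = 40

40


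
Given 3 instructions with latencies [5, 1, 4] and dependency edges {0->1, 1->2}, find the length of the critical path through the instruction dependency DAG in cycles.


Compute longest path through dependency graph: dist(Ik) = max over predecessors of dist + latency(Ik).
dist(I0) = latency 5 = 5
dist(I1) = dist(I0) + 1 = 5 + 1 = 6
dist(I2) = dist(I1) + 4 = 6 + 4 = 10
Critical path = max dist = 10

10


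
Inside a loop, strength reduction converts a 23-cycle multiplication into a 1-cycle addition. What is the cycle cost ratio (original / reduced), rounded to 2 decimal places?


Ratio = mult_cost / add_cost = 23 / 1 = 23.0

23.0


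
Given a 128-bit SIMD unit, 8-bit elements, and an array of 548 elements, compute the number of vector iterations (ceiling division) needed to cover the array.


Width = 128 / 8 = 16 elements per vector op
Iterations = ceil(548 / 16) = 35

35


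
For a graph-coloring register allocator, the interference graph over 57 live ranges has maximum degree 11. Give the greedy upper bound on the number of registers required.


Greedy coloring never needs more than (max_degree + 1) colors: when coloring a vertex, at most max_degree neighbors are already colored.
Upper bound = 11 + 1 = 12

12


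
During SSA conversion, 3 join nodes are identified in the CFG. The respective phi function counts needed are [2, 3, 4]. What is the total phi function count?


Total phi functions = sum of phi functions at each join node
= 2 + 3 + 4 = 9

9


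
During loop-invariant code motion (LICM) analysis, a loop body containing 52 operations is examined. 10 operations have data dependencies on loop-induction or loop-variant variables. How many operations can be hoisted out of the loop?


Invariant candidates = total - loop-dependent
= 52 - 10 = 42

42


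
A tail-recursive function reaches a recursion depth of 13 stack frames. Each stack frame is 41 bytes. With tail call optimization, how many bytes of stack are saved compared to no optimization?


Without TCO: 13 * 41 = 533 bytes
With TCO: reuse 1 frame = 41 bytes
Savings = 533 - 41 = 492

492


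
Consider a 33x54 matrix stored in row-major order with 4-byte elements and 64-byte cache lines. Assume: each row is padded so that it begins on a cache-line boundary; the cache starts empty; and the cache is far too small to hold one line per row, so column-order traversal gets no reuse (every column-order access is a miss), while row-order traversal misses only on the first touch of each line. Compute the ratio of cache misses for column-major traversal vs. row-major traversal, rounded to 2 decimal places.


Each row occupies 54 * 4 = 216 bytes and starts on a line boundary, so it spans ceil(216 / 64) = 4 cache lines.
Row-major traversal misses (one per line touched): 33 * ceil(54 * 4 / 64) = 132
Column-major traversal misses (no reuse, every access misses): 33 * 54 = 1782
Ratio = 1782 / 132 = 13.5

13.5


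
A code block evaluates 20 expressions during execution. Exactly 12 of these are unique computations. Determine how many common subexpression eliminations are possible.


CSE count = total expressions - unique expressions
= 20 - 12 = 8

8


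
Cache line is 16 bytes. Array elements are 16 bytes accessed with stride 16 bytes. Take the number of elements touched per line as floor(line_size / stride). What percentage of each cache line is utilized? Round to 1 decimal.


Elements per cache line = floor(16 / 16) = 1
Bytes used = 1 * 16 = 16
Utilization = 16 / 16 * 100 = 100.0%

100.0


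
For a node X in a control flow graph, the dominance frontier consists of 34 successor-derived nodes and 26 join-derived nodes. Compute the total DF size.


DF(X) = direct successor contributions + join point contributions
= 34 + 26 = 60

60


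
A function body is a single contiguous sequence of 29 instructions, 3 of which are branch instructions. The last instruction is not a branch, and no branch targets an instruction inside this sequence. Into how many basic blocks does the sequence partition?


With no in-sequence branch targets, the leaders are the first instruction plus the instruction after each branch.
Number of basic blocks = branches + 1
= 3 + 1 = 4

4


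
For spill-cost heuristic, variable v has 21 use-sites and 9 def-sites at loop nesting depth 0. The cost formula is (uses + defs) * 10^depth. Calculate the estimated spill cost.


uses + defs = 21 + 9 = 30
10^0 = 1
Spill cost = 30 * 1 = 30

30


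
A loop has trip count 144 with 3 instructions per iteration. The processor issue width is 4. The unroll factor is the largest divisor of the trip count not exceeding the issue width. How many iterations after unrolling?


Largest divisor of 144 <= 4 is 4
New iterations = 144 / 4 = 36

36


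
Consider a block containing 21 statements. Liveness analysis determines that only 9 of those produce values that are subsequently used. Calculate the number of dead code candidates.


Dead code = total statements - live definitions
= 21 - 9 = 12

12


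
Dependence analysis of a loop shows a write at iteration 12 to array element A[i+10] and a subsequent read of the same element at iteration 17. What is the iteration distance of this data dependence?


Distance = read iteration - write iteration
= 17 - 12 = 5

5


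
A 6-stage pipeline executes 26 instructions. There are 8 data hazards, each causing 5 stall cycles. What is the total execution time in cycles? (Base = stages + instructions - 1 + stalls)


Base cycles = 6 + 26 - 1 = 31
Total stalls = 8 * 5 = 40
Total = 31 + 40 = 71

71


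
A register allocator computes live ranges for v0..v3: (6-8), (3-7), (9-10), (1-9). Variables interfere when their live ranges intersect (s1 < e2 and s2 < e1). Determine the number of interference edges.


Check all pairs for overlapping intervals.
Two intervals (s1,e1) and (s2,e2) overlap if s1 < e2 and s2 < e1.
v0 (6-8) vs v1..v3: overlaps v1, v3 -> 2
v1 (3-7) vs v2..v3: overlaps v3 -> 1
v2 (9-10) vs v3: overlaps none -> 0
Total overlapping pairs = 2 + 1 + 0 = 3

3


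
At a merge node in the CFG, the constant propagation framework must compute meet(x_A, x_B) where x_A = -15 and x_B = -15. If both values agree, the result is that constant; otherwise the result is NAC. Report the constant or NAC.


Meet operation: if both paths give the same constant, result is that constant; if they differ, result is NAC (not-a-constant).
Path A: -15, Path B: -15 -> equal
Result: constant -> -15

-15


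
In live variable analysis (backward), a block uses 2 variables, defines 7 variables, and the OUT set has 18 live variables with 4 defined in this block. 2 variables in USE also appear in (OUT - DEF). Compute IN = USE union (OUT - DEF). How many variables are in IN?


OUT - DEF: 18 - 4 = 14
|IN| = |USE| + |OUT - DEF| - |USE ∩ (OUT - DEF)| = 2 + 14 - 2 = 14

14


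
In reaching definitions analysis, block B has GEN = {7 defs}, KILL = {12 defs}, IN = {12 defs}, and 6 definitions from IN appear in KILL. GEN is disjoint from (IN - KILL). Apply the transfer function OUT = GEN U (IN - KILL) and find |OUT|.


IN - KILL: 12 - 6 = 6 surviving definitions
OUT = GEN + surviving = 7 + 6 = 13

13


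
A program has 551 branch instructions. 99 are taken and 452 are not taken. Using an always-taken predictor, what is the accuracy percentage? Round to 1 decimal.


Predictor: always-taken
Correct predictions = 99
Accuracy = 99 / 551 * 100 = 18.0%

18.0


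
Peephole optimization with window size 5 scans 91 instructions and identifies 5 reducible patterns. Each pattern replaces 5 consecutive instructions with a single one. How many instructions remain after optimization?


Each match removes 4 instructions.
Total removed = 5 * 4 = 20
Remaining = 91 - 20 = 71

71


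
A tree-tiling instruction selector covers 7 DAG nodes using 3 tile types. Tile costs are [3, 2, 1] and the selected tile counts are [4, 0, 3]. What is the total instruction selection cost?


Total cost = sum(count_i * cost_i)
= 4*3 + 0*2 + 3*1
= 15

15


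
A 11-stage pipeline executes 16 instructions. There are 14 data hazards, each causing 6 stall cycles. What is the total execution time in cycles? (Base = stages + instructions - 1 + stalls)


Base cycles = 11 + 16 - 1 = 26
Total stalls = 14 * 6 = 84
Total = 26 + 84 = 110

110


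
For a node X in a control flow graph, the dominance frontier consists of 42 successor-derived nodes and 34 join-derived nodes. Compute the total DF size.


DF(X) = direct successor contributions + join point contributions
= 42 + 34 = 76

76


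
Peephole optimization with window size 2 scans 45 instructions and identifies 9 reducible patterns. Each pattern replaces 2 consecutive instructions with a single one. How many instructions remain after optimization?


Each match removes 1 instructions.
Total removed = 9 * 1 = 9
Remaining = 45 - 9 = 36

36


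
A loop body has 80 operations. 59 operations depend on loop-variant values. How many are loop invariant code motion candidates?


Invariant candidates = total - loop-dependent
= 80 - 59 = 21

21


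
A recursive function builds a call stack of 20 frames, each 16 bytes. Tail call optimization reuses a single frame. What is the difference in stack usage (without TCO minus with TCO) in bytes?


Without TCO: 20 * 16 = 320 bytes
With TCO: reuse 1 frame = 16 bytes
Savings = 320 - 16 = 304

304


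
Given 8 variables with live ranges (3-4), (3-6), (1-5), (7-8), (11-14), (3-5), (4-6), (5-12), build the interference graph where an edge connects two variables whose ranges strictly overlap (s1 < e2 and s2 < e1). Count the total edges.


Check all pairs for overlapping intervals.
Two intervals (s1,e1) and (s2,e2) overlap if s1 < e2 and s2 < e1.
v0 (3-4) vs v1..v7: overlaps v1, v2, v5 -> 3
v1 (3-6) vs v2..v7: overlaps v2, v5, v6, v7 -> 4
v2 (1-5) vs v3..v7: overlaps v5, v6 -> 2
v3 (7-8) vs v4..v7: overlaps v7 -> 1
v4 (11-14) vs v5..v7: overlaps v7 -> 1
v5 (3-5) vs v6..v7: overlaps v6 -> 1
v6 (4-6) vs v7: overlaps v7 -> 1
Total overlapping pairs = 3 + 4 + 2 + 1 + 1 + 1 + 1 = 13

13


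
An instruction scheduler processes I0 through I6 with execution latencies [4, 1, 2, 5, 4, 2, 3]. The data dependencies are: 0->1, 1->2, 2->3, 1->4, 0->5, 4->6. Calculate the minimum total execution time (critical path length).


Compute longest path through dependency graph: dist(Ik) = max over predecessors of dist + latency(Ik).
dist(I0) = latency 4 = 4
dist(I1) = dist(I0) + 1 = 4 + 1 = 5
dist(I2) = dist(I1) + 2 = 5 + 2 = 7
dist(I3) = dist(I2) + 5 = 7 + 5 = 12
dist(I4) = dist(I1) + 4 = 5 + 4 = 9
dist(I5) = dist(I0) + 2 = 4 + 2 = 6
dist(I6) = dist(I4) + 3 = 9 + 3 = 12
Critical path = max dist = 12

12


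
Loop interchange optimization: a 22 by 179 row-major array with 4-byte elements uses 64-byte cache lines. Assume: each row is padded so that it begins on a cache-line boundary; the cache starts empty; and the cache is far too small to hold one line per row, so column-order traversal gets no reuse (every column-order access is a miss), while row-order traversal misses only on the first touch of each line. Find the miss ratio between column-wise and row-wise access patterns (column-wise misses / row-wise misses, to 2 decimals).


Each row occupies 179 * 4 = 716 bytes and starts on a line boundary, so it spans ceil(716 / 64) = 12 cache lines.
Row-major traversal misses (one per line touched): 22 * ceil(179 * 4 / 64) = 264
Column-major traversal misses (no reuse, every access misses): 22 * 179 = 3938
Ratio = 3938 / 264 = 14.92

14.92


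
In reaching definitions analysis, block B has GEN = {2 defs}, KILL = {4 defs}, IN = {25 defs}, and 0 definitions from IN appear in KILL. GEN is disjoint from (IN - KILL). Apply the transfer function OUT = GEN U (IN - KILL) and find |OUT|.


IN - KILL: 25 - 0 = 25 surviving definitions
OUT = GEN + surviving = 2 + 25 = 27

27


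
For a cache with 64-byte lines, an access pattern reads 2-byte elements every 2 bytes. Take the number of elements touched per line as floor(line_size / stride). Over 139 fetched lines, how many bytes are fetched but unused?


Elements per line = floor(64 / 2) = 32
Bytes used per line = 32 * 2 = 64
Wasted per line = 64 - 64 = 0
Total wasted = 0 * 139 = 0

0


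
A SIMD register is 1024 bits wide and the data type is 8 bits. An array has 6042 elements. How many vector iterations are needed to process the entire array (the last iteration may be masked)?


Width = 1024 / 8 = 128 elements per vector op
Iterations = ceil(6042 / 128) = 48

48


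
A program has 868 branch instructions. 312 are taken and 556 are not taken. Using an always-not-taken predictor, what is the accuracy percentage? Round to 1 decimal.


Predictor: always-not-taken
Correct predictions = 556
Accuracy = 556 / 868 * 100 = 64.1%

64.1


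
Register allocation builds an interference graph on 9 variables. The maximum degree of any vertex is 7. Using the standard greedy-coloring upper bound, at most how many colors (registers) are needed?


Greedy coloring never needs more than (max_degree + 1) colors: when coloring a vertex, at most max_degree neighbors are already colored.
Upper bound = 7 + 1 = 8

8


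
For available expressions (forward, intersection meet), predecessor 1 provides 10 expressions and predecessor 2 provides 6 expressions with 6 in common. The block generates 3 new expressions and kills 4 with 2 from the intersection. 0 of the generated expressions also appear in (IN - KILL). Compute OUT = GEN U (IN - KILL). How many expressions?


IN = intersection of predecessors = 6
IN - KILL = 6 - 2 = 4
|OUT| = |GEN| + |IN - KILL| - |GEN ∩ (IN - KILL)| = 3 + 4 - 0 = 7

7


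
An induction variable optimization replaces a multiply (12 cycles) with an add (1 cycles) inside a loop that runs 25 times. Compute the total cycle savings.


Per-iteration saving = 12 - 1 = 11
Total saved = 25 * 11 = 275

275


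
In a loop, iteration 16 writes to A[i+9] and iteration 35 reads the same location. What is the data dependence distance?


Distance = read iteration - write iteration
= 35 - 16 = 19

19


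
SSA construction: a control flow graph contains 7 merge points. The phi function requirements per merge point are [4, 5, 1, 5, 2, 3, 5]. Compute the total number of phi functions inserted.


Total phi functions = sum of phi functions at each join node
= 4 + 5 + 1 + 5 + 2 + 3 + 5 = 25

25


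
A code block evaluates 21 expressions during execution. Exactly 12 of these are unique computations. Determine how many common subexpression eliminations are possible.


CSE count = total expressions - unique expressions
= 21 - 12 = 9

9


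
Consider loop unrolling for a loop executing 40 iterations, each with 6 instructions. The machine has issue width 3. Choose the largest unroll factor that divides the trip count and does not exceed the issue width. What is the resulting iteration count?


Largest divisor of 40 <= 3 is 2
New iterations = 40 / 2 = 20

20


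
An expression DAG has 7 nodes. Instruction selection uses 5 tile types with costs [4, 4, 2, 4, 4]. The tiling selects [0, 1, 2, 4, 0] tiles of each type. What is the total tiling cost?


Total cost = sum(count_i * cost_i)
= 0*4 + 1*4 + 2*2 + 4*4 + 0*4
= 24

24


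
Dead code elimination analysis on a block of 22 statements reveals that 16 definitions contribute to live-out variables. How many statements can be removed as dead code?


Dead code = total statements - live definitions
= 22 - 16 = 6

6


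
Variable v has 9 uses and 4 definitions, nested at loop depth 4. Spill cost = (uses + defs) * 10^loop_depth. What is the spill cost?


uses + defs = 9 + 4 = 13
10^4 = 10000
Spill cost = 13 * 10000 = 130000

130000


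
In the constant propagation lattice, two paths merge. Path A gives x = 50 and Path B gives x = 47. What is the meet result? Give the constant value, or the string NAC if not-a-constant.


Meet operation: if both paths give the same constant, result is that constant; if they differ, result is NAC (not-a-constant).
Path A: 50, Path B: 47 -> differ
Result: not-a-constant -> NAC

NAC


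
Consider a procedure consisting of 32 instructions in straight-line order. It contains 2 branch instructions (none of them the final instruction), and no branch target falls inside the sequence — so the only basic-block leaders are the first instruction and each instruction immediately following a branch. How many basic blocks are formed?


With no in-sequence branch targets, the leaders are the first instruction plus the instruction after each branch.
Number of basic blocks = branches + 1
= 2 + 1 = 3

3


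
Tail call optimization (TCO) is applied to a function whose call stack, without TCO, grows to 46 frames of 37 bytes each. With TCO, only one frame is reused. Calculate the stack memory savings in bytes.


Without TCO: 46 * 37 = 1702 bytes
With TCO: reuse 1 frame = 37 bytes
Savings = 1702 - 37 = 1665

1665


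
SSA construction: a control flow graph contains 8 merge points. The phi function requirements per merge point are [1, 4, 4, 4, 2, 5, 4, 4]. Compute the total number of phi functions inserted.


Total phi functions = sum of phi functions at each join node
= 1 + 4 + 4 + 4 + 2 + 5 + 4 + 4 = 28

28


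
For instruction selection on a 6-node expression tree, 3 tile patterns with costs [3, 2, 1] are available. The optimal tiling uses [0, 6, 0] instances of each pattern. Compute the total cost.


Total cost = sum(count_i * cost_i)
= 0*3 + 6*2 + 0*1
= 12

12


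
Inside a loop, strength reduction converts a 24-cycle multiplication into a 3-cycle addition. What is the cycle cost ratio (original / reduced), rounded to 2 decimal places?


Ratio = mult_cost / add_cost = 24 / 3 = 8.0

8.0


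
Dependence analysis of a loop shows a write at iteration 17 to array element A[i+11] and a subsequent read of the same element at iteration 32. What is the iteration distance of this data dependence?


Distance = read iteration - write iteration
= 32 - 17 = 15

15


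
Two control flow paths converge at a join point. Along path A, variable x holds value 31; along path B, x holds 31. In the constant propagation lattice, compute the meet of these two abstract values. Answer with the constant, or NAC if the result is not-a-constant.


Meet operation: if both paths give the same constant, result is that constant; if they differ, result is NAC (not-a-constant).
Path A: 31, Path B: 31 -> equal
Result: constant -> 31

31


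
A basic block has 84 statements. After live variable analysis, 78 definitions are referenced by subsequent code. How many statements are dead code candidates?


Dead code = total statements - live definitions
= 84 - 78 = 6

6


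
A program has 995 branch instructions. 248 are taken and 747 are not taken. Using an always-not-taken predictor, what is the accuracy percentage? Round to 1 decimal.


Predictor: always-not-taken
Correct predictions = 747
Accuracy = 747 / 995 * 100 = 75.1%

75.1


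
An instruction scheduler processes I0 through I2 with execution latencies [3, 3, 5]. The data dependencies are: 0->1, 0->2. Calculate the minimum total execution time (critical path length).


Compute longest path through dependency graph: dist(Ik) = max over predecessors of dist + latency(Ik).
dist(I0) = latency 3 = 3
dist(I1) = dist(I0) + 3 = 3 + 3 = 6
dist(I2) = dist(I0) + 5 = 3 + 5 = 8
Critical path = max dist = 8

8


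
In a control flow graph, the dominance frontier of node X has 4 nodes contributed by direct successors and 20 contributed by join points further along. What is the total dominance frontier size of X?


DF(X) = direct successor contributions + join point contributions
= 4 + 20 = 24

24


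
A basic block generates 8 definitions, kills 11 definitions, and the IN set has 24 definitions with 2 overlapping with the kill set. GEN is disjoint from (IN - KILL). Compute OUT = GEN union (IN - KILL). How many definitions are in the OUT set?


IN - KILL: 24 - 2 = 22 surviving definitions
OUT = GEN + surviving = 8 + 22 = 30

30


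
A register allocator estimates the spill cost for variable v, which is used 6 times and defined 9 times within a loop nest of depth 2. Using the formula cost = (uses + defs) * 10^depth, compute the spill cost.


uses + defs = 6 + 9 = 15
10^2 = 100
Spill cost = 15 * 100 = 1500

1500


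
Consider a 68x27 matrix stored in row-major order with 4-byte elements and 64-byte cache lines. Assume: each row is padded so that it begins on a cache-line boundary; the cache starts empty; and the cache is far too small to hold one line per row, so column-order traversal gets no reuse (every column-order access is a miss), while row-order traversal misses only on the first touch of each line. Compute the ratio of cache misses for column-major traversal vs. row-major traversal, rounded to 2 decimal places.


Each row occupies 27 * 4 = 108 bytes and starts on a line boundary, so it spans ceil(108 / 64) = 2 cache lines.
Row-major traversal misses (one per line touched): 68 * ceil(27 * 4 / 64) = 136
Column-major traversal misses (no reuse, every access misses): 68 * 27 = 1836
Ratio = 1836 / 136 = 13.5

13.5


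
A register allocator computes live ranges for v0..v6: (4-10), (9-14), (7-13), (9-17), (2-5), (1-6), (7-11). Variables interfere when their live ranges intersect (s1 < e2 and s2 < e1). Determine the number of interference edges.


Check all pairs for overlapping intervals.
Two intervals (s1,e1) and (s2,e2) overlap if s1 < e2 and s2 < e1.
v0 (4-10) vs v1..v6: overlaps v1, v2, v3, v4, v5, v6 -> 6
v1 (9-14) vs v2..v6: overlaps v2, v3, v6 -> 3
v2 (7-13) vs v3..v6: overlaps v3, v6 -> 2
v3 (9-17) vs v4..v6: overlaps v6 -> 1
v4 (2-5) vs v5..v6: overlaps v5 -> 1
v5 (1-6) vs v6: overlaps none -> 0
Total overlapping pairs = 6 + 3 + 2 + 1 + 1 + 0 = 13

13


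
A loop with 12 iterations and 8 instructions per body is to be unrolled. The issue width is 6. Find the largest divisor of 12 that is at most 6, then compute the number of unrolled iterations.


Largest divisor of 12 <= 6 is 6
New iterations = 12 / 6 = 2

2


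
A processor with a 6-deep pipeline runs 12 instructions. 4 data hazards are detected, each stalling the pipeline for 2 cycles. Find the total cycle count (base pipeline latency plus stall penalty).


Base cycles = 6 + 12 - 1 = 17
Total stalls = 4 * 2 = 8
Total = 17 + 8 = 25

25


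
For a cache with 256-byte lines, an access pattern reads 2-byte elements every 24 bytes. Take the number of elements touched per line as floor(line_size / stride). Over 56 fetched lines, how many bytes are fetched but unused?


Elements per line = floor(256 / 24) = 10
Bytes used per line = 10 * 2 = 20
Wasted per line = 256 - 20 = 236
Total wasted = 236 * 56 = 13216

13216


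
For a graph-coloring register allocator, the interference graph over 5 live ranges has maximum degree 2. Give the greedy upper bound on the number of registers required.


Greedy coloring never needs more than (max_degree + 1) colors: when coloring a vertex, at most max_degree neighbors are already colored.
Upper bound = 2 + 1 = 3

3


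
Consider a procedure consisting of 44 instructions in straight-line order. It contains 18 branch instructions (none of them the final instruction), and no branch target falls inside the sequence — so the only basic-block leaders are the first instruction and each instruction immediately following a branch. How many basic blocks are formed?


With no in-sequence branch targets, the leaders are the first instruction plus the instruction after each branch.
Number of basic blocks = branches + 1
= 18 + 1 = 19

19


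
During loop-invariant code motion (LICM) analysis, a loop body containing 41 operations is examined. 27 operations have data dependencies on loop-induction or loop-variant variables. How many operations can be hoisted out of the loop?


Invariant candidates = total - loop-dependent
= 41 - 27 = 14

14


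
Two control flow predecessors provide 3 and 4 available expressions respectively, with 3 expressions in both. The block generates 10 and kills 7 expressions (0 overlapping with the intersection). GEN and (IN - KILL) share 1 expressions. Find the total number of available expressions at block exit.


IN = intersection of predecessors = 3
IN - KILL = 3 - 0 = 3
|OUT| = |GEN| + |IN - KILL| - |GEN ∩ (IN - KILL)| = 10 + 3 - 1 = 12

12


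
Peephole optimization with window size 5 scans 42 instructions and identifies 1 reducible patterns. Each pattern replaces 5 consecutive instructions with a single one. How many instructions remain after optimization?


Each match removes 4 instructions.
Total removed = 1 * 4 = 4
Remaining = 42 - 4 = 38

38


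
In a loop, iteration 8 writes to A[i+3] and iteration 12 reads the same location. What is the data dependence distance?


Distance = read iteration - write iteration
= 12 - 8 = 4

4


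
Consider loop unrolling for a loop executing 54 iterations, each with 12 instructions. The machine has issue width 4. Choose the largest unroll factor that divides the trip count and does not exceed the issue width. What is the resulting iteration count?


Largest divisor of 54 <= 4 is 3
New iterations = 54 / 3 = 18

18


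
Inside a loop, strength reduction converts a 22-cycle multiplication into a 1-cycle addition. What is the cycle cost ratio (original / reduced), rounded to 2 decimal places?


Ratio = mult_cost / add_cost = 22 / 1 = 22.0

22.0


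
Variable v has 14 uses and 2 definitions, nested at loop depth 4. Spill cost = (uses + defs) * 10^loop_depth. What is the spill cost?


uses + defs = 14 + 2 = 16
10^4 = 10000
Spill cost = 16 * 10000 = 160000

160000


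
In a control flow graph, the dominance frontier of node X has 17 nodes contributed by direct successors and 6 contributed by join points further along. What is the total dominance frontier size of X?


DF(X) = direct successor contributions + join point contributions
= 17 + 6 = 23

23


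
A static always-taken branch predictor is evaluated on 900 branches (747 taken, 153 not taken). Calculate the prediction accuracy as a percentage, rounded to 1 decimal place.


Predictor: always-taken
Correct predictions = 747
Accuracy = 747 / 900 * 100 = 83.0%

83.0


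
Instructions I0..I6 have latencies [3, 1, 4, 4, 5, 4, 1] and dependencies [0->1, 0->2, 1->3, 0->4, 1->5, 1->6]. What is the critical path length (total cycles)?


Compute longest path through dependency graph: dist(Ik) = max over predecessors of dist + latency(Ik).
dist(I0) = latency 3 = 3
dist(I1) = dist(I0) + 1 = 3 + 1 = 4
dist(I2) = dist(I0) + 4 = 3 + 4 = 7
dist(I3) = dist(I1) + 4 = 4 + 4 = 8
dist(I4) = dist(I0) + 5 = 3 + 5 = 8
dist(I5) = dist(I1) + 4 = 4 + 4 = 8
dist(I6) = dist(I1) + 1 = 4 + 1 = 5
Critical path = max dist = 8

8


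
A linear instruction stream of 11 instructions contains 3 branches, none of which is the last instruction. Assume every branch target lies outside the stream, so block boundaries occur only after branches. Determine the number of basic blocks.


With no in-sequence branch targets, the leaders are the first instruction plus the instruction after each branch.
Number of basic blocks = branches + 1
= 3 + 1 = 4

4


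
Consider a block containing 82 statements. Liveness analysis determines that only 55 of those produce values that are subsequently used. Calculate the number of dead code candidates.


Dead code = total statements - live definitions
= 82 - 55 = 27

27


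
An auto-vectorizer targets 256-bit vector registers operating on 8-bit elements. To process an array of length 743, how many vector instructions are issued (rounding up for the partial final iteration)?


Width = 256 / 8 = 32 elements per vector op
Iterations = ceil(743 / 32) = 24

24


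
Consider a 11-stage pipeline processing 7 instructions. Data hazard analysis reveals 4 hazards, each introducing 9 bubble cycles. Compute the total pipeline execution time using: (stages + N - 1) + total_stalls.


Base cycles = 11 + 7 - 1 = 17
Total stalls = 4 * 9 = 36
Total = 17 + 36 = 53

53


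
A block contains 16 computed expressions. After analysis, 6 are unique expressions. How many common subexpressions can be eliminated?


CSE count = total expressions - unique expressions
= 16 - 6 = 10

10


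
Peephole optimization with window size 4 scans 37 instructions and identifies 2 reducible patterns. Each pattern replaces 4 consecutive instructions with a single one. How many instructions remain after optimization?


Each match removes 3 instructions.
Total removed = 2 * 3 = 6
Remaining = 37 - 6 = 31

31


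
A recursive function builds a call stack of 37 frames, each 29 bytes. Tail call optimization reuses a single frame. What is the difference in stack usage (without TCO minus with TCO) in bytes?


Without TCO: 37 * 29 = 1073 bytes
With TCO: reuse 1 frame = 29 bytes
Savings = 1073 - 29 = 1044

1044


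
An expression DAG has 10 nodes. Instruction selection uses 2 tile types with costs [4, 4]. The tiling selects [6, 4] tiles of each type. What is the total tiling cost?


Total cost = sum(count_i * cost_i)
= 6*4 + 4*4
= 40

40


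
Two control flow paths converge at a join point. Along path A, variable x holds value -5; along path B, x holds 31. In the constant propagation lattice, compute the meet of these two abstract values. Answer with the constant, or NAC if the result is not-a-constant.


Meet operation: if both paths give the same constant, result is that constant; if they differ, result is NAC (not-a-constant).
Path A: -5, Path B: 31 -> differ
Result: not-a-constant -> NAC

NAC


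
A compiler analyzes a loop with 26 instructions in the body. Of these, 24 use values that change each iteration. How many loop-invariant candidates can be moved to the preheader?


Invariant candidates = total - loop-dependent
= 26 - 24 = 2

2


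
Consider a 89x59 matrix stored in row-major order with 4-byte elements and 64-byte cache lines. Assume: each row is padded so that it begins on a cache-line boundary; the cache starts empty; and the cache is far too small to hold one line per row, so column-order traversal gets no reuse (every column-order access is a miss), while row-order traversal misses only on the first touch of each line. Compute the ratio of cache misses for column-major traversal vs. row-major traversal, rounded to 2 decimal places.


Each row occupies 59 * 4 = 236 bytes and starts on a line boundary, so it spans ceil(236 / 64) = 4 cache lines.
Row-major traversal misses (one per line touched): 89 * ceil(59 * 4 / 64) = 356
Column-major traversal misses (no reuse, every access misses): 89 * 59 = 5251
Ratio = 5251 / 356 = 14.75

14.75


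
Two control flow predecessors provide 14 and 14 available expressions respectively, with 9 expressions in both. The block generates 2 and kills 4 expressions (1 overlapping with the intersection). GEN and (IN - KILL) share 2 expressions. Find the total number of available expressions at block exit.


IN = intersection of predecessors = 9
IN - KILL = 9 - 1 = 8
|OUT| = |GEN| + |IN - KILL| - |GEN ∩ (IN - KILL)| = 2 + 8 - 2 = 8

8


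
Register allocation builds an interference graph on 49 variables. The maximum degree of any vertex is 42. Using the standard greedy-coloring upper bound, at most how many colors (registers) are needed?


Greedy coloring never needs more than (max_degree + 1) colors: when coloring a vertex, at most max_degree neighbors are already colored.
Upper bound = 42 + 1 = 43

43


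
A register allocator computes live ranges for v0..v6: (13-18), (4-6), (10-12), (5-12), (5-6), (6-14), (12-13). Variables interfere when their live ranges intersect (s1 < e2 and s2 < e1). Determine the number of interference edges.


Check all pairs for overlapping intervals.
Two intervals (s1,e1) and (s2,e2) overlap if s1 < e2 and s2 < e1.
v0 (13-18) vs v1..v6: overlaps v5 -> 1
v1 (4-6) vs v2..v6: overlaps v3, v4 -> 2
v2 (10-12) vs v3..v6: overlaps v3, v5 -> 2
v3 (5-12) vs v4..v6: overlaps v4, v5 -> 2
v4 (5-6) vs v5..v6: overlaps none -> 0
v5 (6-14) vs v6: overlaps v6 -> 1
Total overlapping pairs = 1 + 2 + 2 + 2 + 0 + 1 = 8

8


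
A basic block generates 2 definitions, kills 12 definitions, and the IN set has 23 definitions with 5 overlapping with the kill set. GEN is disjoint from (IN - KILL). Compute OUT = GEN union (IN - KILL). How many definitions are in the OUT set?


IN - KILL: 23 - 5 = 18 surviving definitions
OUT = GEN + surviving = 2 + 18 = 20

20


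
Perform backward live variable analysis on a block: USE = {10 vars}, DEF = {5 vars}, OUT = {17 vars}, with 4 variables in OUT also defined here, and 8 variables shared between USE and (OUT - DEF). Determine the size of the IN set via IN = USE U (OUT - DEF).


OUT - DEF: 17 - 4 = 13
|IN| = |USE| + |OUT - DEF| - |USE ∩ (OUT - DEF)| = 10 + 13 - 8 = 15

15


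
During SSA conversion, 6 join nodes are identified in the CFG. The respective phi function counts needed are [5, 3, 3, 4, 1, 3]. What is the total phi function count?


Total phi functions = sum of phi functions at each join node
= 5 + 3 + 3 + 4 + 1 + 3 = 19

19


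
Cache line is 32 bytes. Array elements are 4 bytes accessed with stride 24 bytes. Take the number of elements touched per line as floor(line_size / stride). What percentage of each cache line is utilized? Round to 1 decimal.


Elements per cache line = floor(32 / 24) = 1
Bytes used = 1 * 4 = 4
Utilization = 4 / 32 * 100 = 12.5%

12.5


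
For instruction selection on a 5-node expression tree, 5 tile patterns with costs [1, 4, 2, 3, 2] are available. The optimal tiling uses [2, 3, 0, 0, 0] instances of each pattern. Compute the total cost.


Total cost = sum(count_i * cost_i)
= 2*1 + 3*4 + 0*2 + 0*3 + 0*2
= 14

14


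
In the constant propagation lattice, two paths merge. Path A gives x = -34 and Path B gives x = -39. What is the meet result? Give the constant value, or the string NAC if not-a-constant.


Meet operation: if both paths give the same constant, result is that constant; if they differ, result is NAC (not-a-constant).
Path A: -34, Path B: -39 -> differ
Result: not-a-constant -> NAC

NAC


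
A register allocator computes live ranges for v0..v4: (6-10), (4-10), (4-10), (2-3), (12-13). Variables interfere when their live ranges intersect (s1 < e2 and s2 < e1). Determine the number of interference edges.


Check all pairs for overlapping intervals.
Two intervals (s1,e1) and (s2,e2) overlap if s1 < e2 and s2 < e1.
v0 (6-10) vs v1..v4: overlaps v1, v2 -> 2
v1 (4-10) vs v2..v4: overlaps v2 -> 1
v2 (4-10) vs v3..v4: overlaps none -> 0
v3 (2-3) vs v4: overlaps none -> 0
Total overlapping pairs = 2 + 1 + 0 + 0 = 3

3


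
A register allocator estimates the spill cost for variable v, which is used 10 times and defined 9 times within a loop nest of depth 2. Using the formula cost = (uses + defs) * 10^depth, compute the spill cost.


uses + defs = 10 + 9 = 19
10^2 = 100
Spill cost = 19 * 100 = 1900

1900


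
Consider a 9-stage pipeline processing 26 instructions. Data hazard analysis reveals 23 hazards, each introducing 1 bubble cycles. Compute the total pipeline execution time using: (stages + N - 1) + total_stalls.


Base cycles = 9 + 26 - 1 = 34
Total stalls = 23 * 1 = 23
Total = 34 + 23 = 57

57


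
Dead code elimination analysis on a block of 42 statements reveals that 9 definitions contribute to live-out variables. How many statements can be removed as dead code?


Dead code = total statements - live definitions
= 42 - 9 = 33

33


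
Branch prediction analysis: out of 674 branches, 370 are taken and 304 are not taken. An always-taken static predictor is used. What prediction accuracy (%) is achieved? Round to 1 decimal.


Predictor: always-taken
Correct predictions = 370
Accuracy = 370 / 674 * 100 = 54.9%

54.9


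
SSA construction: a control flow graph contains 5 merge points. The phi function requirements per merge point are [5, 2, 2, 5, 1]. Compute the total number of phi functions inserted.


Total phi functions = sum of phi functions at each join node
= 5 + 2 + 2 + 5 + 1 = 15

15


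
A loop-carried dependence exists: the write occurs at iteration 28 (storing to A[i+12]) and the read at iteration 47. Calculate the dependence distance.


Distance = read iteration - write iteration
= 47 - 28 = 19

19


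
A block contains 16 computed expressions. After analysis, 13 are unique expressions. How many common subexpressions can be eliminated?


CSE count = total expressions - unique expressions
= 16 - 13 = 3

3


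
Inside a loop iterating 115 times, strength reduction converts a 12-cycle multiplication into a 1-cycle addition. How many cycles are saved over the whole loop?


Per-iteration saving = 12 - 1 = 11
Total saved = 115 * 11 = 1265

1265


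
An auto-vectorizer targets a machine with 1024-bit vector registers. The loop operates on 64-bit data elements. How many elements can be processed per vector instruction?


Width = SIMD bits / data type bits
= 1024 / 64 = 16

16


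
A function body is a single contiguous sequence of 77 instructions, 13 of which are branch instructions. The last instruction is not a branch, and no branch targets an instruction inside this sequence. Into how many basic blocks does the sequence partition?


With no in-sequence branch targets, the leaders are the first instruction plus the instruction after each branch.
Number of basic blocks = branches + 1
= 13 + 1 = 14

14


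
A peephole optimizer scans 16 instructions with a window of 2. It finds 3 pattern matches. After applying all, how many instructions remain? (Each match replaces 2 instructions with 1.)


Each match removes 1 instructions.
Total removed = 3 * 1 = 3
Remaining = 16 - 3 = 13

13


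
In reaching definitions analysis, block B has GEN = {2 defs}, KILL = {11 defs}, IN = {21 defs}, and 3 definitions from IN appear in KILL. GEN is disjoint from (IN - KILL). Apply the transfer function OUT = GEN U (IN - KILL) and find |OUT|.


IN - KILL: 21 - 3 = 18 surviving definitions
OUT = GEN + surviving = 2 + 18 = 20

20


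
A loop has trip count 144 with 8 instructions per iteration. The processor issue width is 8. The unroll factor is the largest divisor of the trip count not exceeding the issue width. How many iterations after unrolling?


Largest divisor of 144 <= 8 is 8
New iterations = 144 / 8 = 18

18


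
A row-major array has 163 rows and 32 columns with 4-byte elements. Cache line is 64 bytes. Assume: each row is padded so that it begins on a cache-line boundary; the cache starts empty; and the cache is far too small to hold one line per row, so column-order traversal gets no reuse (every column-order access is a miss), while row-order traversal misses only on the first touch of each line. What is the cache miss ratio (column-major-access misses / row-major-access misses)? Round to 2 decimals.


Each row occupies 32 * 4 = 128 bytes and starts on a line boundary, so it spans ceil(128 / 64) = 2 cache lines.
Row-major traversal misses (one per line touched): 163 * ceil(32 * 4 / 64) = 326
Column-major traversal misses (no reuse, every access misses): 163 * 32 = 5216
Ratio = 5216 / 326 = 16.0

16.0
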